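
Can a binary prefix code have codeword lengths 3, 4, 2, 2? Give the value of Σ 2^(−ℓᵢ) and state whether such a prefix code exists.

0.6875; yes

With common denominator 2^4 = 16: Σ 2^(−ℓᵢ) = 2/16 + 1/16 + 4/16 + 4/16 = 11/16 = 0.6875.
Kraft's inequality requires Σ ≤ 1; here Σ = 0.6875 ≤ 1, so such a prefix code exists.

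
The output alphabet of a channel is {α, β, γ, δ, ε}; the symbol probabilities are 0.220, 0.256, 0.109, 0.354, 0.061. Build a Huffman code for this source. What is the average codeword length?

Repeatedly combine the two least-probable nodes; the expected code length is the sum of the merged weights.
merge 61/1000 + 109/1000 → 17/100
merge 17/100 + 11/50 → 39/100
merge 32/125 + 177/500 → 61/100
merge 39/100 + 61/100 → 1
L = 17/100 + 39/100 + 61/100 + 1 = 217/100 = 2.17 bits/symbol.

2.17 bits/symbol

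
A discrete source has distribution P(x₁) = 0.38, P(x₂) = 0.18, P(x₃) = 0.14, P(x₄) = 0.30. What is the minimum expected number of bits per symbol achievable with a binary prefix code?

1.94 bits/symbol

Repeatedly combine the two least-probable nodes; the expected code length is the sum of the merged weights.
merge 7/50 + 9/50 → 8/25
merge 3/10 + 8/25 → 31/50
merge 19/50 + 31/50 → 1
L = 8/25 + 31/50 + 1 = 97/50 = 1.94 bits/symbol.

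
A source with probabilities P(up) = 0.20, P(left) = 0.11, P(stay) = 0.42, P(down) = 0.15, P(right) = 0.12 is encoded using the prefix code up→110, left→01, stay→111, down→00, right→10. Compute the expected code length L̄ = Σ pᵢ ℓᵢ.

L̄ = Σ pᵢ·ℓᵢ = 0.20·3 + 0.11·2 + 0.42·3 + 0.15·2 + 0.12·2 = 2.62 bits/symbol.

2.62 bits/symbol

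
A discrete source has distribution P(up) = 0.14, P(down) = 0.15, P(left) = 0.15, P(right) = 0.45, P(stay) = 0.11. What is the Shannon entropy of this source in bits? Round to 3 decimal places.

2.087 bits

H = −Σ pᵢ log₂ pᵢ.
−0.14·log₂(0.14) = 0.3971
−0.15·log₂(0.15) = 0.4105
−0.15·log₂(0.15) = 0.4105
−0.45·log₂(0.45) = 0.5184
−0.11·log₂(0.11) = 0.3503
Sum ≈ 2.0869 → 2.087 bits.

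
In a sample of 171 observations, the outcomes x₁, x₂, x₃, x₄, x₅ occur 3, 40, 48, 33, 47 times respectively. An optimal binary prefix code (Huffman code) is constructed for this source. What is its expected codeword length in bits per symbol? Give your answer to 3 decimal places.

2.211 bits/symbol

Probabilities are the counts divided by 171.
Repeatedly combine the two least-probable nodes; the expected code length is the sum of the merged weights.
merge 1/57 + 11/57 → 4/19
merge 4/19 + 40/171 → 4/9
merge 47/171 + 16/57 → 5/9
merge 4/9 + 5/9 → 1
L = 4/19 + 4/9 + 5/9 + 1 = 42/19 ≈ 2.211 bits/symbol.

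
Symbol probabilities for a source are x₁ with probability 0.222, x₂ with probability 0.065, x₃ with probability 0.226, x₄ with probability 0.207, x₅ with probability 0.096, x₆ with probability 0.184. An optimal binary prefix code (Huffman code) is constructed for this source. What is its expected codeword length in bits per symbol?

2.506 bits/symbol

Repeatedly combine the two least-probable nodes; the expected code length is the sum of the merged weights.
merge 13/200 + 12/125 → 161/1000
merge 161/1000 + 23/125 → 69/200
merge 207/1000 + 111/500 → 429/1000
merge 113/500 + 69/200 → 571/1000
merge 429/1000 + 571/1000 → 1
L = 161/1000 + 69/200 + 429/1000 + 571/1000 + 1 = 1253/500 = 2.506 bits/symbol.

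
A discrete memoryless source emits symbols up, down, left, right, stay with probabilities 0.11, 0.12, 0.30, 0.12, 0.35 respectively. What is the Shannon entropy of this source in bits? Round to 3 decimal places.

2.136 bits

H = −Σ pᵢ log₂ pᵢ.
−0.11·log₂(0.11) = 0.3503
−0.12·log₂(0.12) = 0.3671
−0.30·log₂(0.30) = 0.5211
−0.12·log₂(0.12) = 0.3671
−0.35·log₂(0.35) = 0.5301
Sum ≈ 2.1356 → 2.136 bits.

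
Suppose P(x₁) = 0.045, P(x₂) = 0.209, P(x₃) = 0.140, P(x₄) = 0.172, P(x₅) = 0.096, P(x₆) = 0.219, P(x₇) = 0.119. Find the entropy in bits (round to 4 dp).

H = −Σ pᵢ log₂ pᵢ.
−0.045·log₂(0.045) = 0.2013
−0.209·log₂(0.209) = 0.4720
−0.140·log₂(0.140) = 0.3971
−0.172·log₂(0.172) = 0.4368
−0.096·log₂(0.096) = 0.3246
−0.219·log₂(0.219) = 0.4798
−0.119·log₂(0.119) = 0.3654
Sum ≈ 2.6771 → 2.6771 bits.

2.6771 bits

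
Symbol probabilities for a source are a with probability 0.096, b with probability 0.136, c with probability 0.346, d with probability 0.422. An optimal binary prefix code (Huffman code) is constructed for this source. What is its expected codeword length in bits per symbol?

Repeatedly combine the two least-probable nodes; the expected code length is the sum of the merged weights.
merge 12/125 + 17/125 → 29/125
merge 29/125 + 173/500 → 289/500
merge 211/500 + 289/500 → 1
L = 29/125 + 289/500 + 1 = 181/100 = 1.81 bits/symbol.

1.81 bits/symbol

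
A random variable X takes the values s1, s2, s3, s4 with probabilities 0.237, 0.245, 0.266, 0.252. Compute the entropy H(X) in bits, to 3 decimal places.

1.999 bits

H = −Σ pᵢ log₂ pᵢ.
−0.237·log₂(0.237) = 0.4923
−0.245·log₂(0.245) = 0.4971
−0.266·log₂(0.266) = 0.5082
−0.252·log₂(0.252) = 0.5011
Sum ≈ 1.9987 → 1.999 bits.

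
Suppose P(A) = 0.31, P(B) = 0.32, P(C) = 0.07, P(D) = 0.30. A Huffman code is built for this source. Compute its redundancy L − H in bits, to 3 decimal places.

Entropy H = −Σ p log₂ p ≈ 1.8395 bits.
Huffman merges: 7/100+3/10→37/100; 31/100+8/25→63/100; 37/100+63/100→1. L = 2 ≈ 2.0000.
L − H = 2.0000 − 1.8395 = 0.161 bits.

0.161 bits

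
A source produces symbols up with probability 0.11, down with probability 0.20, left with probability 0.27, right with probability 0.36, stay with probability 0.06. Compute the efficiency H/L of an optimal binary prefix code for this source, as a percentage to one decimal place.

Entropy H = −Σ p log₂ p ≈ 2.0988 bits.
Huffman merges: 3/50+11/100→17/100; 17/100+1/5→37/100; 27/100+9/25→63/100; 37/100+63/100→1. L = 217/100 ≈ 2.1700.
Efficiency = H/L = 2.0988/2.1700 = 96.7%.

96.7%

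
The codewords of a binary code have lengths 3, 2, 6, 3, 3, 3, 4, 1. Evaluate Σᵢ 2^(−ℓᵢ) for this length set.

With common denominator 2^6 = 64: Σ 2^(−ℓᵢ) = 8/64 + 16/64 + 1/64 + 8/64 + 8/64 + 8/64 + 4/64 + 32/64 = 85/64 = 1.328125.

1.328125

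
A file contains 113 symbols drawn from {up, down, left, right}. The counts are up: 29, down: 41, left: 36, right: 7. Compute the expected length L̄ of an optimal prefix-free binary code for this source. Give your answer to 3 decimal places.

1.956 bits/symbol

Probabilities are the counts divided by 113.
Repeatedly combine the two least-probable nodes; the expected code length is the sum of the merged weights.
merge 7/113 + 29/113 → 36/113
merge 36/113 + 36/113 → 72/113
merge 41/113 + 72/113 → 1
L = 36/113 + 72/113 + 1 = 221/113 ≈ 1.956 bits/symbol.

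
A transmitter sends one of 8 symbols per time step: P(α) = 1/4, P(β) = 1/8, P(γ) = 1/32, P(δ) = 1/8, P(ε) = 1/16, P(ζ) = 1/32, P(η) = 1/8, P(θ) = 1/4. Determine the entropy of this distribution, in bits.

2.6875 bits

Each probability is a power of 1/2, so log₂(1/p) is an integer.
H = Σ p·log₂(1/p) = 1/4·2 + 1/8·3 + 1/32·5 + 1/8·3 + 1/16·4 + 1/32·5 + 1/8·3 + 1/4·2 = 2.6875 bits.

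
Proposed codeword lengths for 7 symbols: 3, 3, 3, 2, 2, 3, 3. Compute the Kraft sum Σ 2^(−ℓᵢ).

1.125

With common denominator 2^3 = 8: Σ 2^(−ℓᵢ) = 1/8 + 1/8 + 1/8 + 2/8 + 2/8 + 1/8 + 1/8 = 9/8 = 1.125.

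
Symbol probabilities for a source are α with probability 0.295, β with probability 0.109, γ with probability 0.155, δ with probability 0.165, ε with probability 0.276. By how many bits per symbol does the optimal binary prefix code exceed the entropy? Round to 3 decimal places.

0.037 bits

Entropy H = −Σ p log₂ p ≈ 2.2265 bits.
Huffman merges: 109/1000+31/200→33/125; 33/200+33/125→429/1000; 69/250+59/200→571/1000; 429/1000+571/1000→1. L = 283/125 ≈ 2.2640.
L − H = 2.2640 − 2.2265 = 0.037 bits.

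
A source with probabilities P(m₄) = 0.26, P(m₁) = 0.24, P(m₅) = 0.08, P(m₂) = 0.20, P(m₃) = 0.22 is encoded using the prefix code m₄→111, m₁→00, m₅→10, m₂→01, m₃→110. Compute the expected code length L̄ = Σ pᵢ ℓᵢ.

2.48 bits/symbol

L̄ = Σ pᵢ·ℓᵢ = 0.26·3 + 0.24·2 + 0.08·2 + 0.20·2 + 0.22·3 = 2.48 bits/symbol.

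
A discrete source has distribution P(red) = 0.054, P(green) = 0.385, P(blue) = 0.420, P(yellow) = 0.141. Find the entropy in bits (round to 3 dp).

1.682 bits

H = −Σ pᵢ log₂ pᵢ.
−0.054·log₂(0.054) = 0.2274
−0.385·log₂(0.385) = 0.5302
−0.420·log₂(0.420) = 0.5256
−0.141·log₂(0.141) = 0.3985
Sum ≈ 1.6817 → 1.682 bits.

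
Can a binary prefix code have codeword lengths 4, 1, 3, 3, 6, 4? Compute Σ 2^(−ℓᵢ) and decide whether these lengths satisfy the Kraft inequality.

0.890625; yes

With common denominator 2^6 = 64: Σ 2^(−ℓᵢ) = 4/64 + 32/64 + 8/64 + 8/64 + 1/64 + 4/64 = 57/64 = 0.890625.
Kraft's inequality requires Σ ≤ 1; here Σ = 0.890625 ≤ 1, so such a prefix code exists.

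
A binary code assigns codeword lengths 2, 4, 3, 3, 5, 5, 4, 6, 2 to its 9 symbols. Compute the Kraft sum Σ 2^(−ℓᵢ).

With common denominator 2^6 = 64: Σ 2^(−ℓᵢ) = 16/64 + 4/64 + 8/64 + 8/64 + 2/64 + 2/64 + 4/64 + 1/64 + 16/64 = 61/64 = 0.953125.

0.953125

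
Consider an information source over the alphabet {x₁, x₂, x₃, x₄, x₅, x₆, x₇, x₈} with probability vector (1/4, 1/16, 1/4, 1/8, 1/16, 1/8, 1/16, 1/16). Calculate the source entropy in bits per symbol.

Each probability is a power of 1/2, so log₂(1/p) is an integer.
H = Σ p·log₂(1/p) = 1/4·2 + 1/16·4 + 1/4·2 + 1/8·3 + 1/16·4 + 1/8·3 + 1/16·4 + 1/16·4 = 2.75 bits.

2.75 bits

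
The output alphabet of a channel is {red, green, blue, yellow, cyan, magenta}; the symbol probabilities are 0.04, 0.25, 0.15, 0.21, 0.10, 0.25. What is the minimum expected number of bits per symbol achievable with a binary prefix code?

2.43 bits/symbol

Repeatedly combine the two least-probable nodes; the expected code length is the sum of the merged weights.
merge 1/25 + 1/10 → 7/50
merge 7/50 + 3/20 → 29/100
merge 21/100 + 1/4 → 23/50
merge 1/4 + 29/100 → 27/50
merge 23/50 + 27/50 → 1
L = 7/50 + 29/100 + 23/50 + 27/50 + 1 = 243/100 = 2.43 bits/symbol.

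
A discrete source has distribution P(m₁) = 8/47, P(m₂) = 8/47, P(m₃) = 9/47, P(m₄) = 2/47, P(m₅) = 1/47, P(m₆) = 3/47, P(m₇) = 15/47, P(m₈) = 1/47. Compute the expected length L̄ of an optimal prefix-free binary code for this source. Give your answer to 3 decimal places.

Repeatedly combine the two least-probable nodes; the expected code length is the sum of the merged weights.
merge 1/47 + 1/47 → 2/47
merge 2/47 + 2/47 → 4/47
merge 3/47 + 4/47 → 7/47
merge 7/47 + 8/47 → 15/47
merge 8/47 + 9/47 → 17/47
merge 15/47 + 15/47 → 30/47
merge 17/47 + 30/47 → 1
L = 2/47 + 4/47 + 7/47 + 15/47 + 17/47 + 30/47 + 1 = 122/47 ≈ 2.596 bits/symbol.

2.596 bits/symbol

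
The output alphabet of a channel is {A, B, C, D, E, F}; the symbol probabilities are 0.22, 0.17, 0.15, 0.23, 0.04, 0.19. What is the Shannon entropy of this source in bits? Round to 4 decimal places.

H = −Σ pᵢ log₂ pᵢ.
−0.22·log₂(0.22) = 0.4806
−0.17·log₂(0.17) = 0.4346
−0.15·log₂(0.15) = 0.4105
−0.23·log₂(0.23) = 0.4877
−0.04·log₂(0.04) = 0.1858
−0.19·log₂(0.19) = 0.4552
Sum ≈ 2.4544 → 2.4544 bits.

2.4544 bits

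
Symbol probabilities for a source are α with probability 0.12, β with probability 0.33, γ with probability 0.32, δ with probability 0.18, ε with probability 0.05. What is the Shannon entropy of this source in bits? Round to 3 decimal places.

2.082 bits

H = −Σ pᵢ log₂ pᵢ.
−0.12·log₂(0.12) = 0.3671
−0.33·log₂(0.33) = 0.5278
−0.32·log₂(0.32) = 0.5260
−0.18·log₂(0.18) = 0.4453
−0.05·log₂(0.05) = 0.2161
Sum ≈ 2.0823 → 2.082 bits.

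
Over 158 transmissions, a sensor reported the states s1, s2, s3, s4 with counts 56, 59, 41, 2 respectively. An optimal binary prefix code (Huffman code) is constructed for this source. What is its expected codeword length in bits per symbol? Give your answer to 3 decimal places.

Probabilities are the counts divided by 158.
Repeatedly combine the two least-probable nodes; the expected code length is the sum of the merged weights.
merge 1/79 + 41/158 → 43/158
merge 43/158 + 28/79 → 99/158
merge 59/158 + 99/158 → 1
L = 43/158 + 99/158 + 1 = 150/79 ≈ 1.899 bits/symbol.

1.899 bits/symbol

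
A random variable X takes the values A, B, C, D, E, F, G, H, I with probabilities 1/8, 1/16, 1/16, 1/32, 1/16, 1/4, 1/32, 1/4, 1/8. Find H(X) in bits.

2.8125 bits

Each probability is a power of 1/2, so log₂(1/p) is an integer.
H = Σ p·log₂(1/p) = 1/8·3 + 1/16·4 + 1/16·4 + 1/32·5 + 1/16·4 + 1/4·2 + 1/32·5 + 1/4·2 + 1/8·3 = 2.8125 bits.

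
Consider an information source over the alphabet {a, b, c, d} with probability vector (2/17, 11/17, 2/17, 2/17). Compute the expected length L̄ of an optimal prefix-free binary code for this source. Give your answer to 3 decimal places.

Repeatedly combine the two least-probable nodes; the expected code length is the sum of the merged weights.
merge 2/17 + 2/17 → 4/17
merge 2/17 + 4/17 → 6/17
merge 6/17 + 11/17 → 1
L = 4/17 + 6/17 + 1 = 27/17 ≈ 1.588 bits/symbol.

1.588 bits/symbol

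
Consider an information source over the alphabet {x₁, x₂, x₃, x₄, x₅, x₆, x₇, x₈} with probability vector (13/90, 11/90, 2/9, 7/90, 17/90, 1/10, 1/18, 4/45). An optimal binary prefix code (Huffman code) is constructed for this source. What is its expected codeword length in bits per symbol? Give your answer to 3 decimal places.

2.911 bits/symbol

Repeatedly combine the two least-probable nodes; the expected code length is the sum of the merged weights.
merge 1/18 + 7/90 → 2/15
merge 4/45 + 1/10 → 17/90
merge 11/90 + 2/15 → 23/90
merge 13/90 + 17/90 → 1/3
merge 17/90 + 2/9 → 37/90
merge 23/90 + 1/3 → 53/90
merge 37/90 + 53/90 → 1
L = 2/15 + 17/90 + 23/90 + 1/3 + 37/90 + 53/90 + 1 = 131/45 ≈ 2.911 bits/symbol.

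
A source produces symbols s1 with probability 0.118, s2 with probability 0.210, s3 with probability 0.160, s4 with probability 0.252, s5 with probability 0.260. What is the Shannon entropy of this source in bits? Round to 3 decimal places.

H = −Σ pᵢ log₂ pᵢ.
−0.118·log₂(0.118) = 0.3638
−0.210·log₂(0.210) = 0.4728
−0.160·log₂(0.160) = 0.4230
−0.252·log₂(0.252) = 0.5011
−0.260·log₂(0.260) = 0.5053
Sum ≈ 2.2660 → 2.266 bits.

2.266 bits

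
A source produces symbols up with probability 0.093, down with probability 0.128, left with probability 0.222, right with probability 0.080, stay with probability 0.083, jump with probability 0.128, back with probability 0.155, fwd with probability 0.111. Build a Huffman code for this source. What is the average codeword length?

Repeatedly combine the two least-probable nodes; the expected code length is the sum of the merged weights.
merge 2/25 + 83/1000 → 163/1000
merge 93/1000 + 111/1000 → 51/250
merge 16/125 + 16/125 → 32/125
merge 31/200 + 163/1000 → 159/500
merge 51/250 + 111/500 → 213/500
merge 32/125 + 159/500 → 287/500
merge 213/500 + 287/500 → 1
L = 163/1000 + 51/250 + 32/125 + 159/500 + 213/500 + 287/500 + 1 = 2941/1000 = 2.941 bits/symbol.

2.941 bits/symbol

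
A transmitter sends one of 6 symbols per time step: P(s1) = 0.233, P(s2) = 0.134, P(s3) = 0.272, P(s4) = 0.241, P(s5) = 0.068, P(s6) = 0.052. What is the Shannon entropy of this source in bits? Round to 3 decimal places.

H = −Σ pᵢ log₂ pᵢ.
−0.233·log₂(0.233) = 0.4897
−0.134·log₂(0.134) = 0.3886
−0.272·log₂(0.272) = 0.5109
−0.241·log₂(0.241) = 0.4947
−0.068·log₂(0.068) = 0.2637
−0.052·log₂(0.052) = 0.2218
Sum ≈ 2.3694 → 2.369 bits.

2.369 bits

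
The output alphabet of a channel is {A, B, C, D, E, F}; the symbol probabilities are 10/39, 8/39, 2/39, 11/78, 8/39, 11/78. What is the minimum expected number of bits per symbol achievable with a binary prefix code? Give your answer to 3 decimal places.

2.526 bits/symbol

Repeatedly combine the two least-probable nodes; the expected code length is the sum of the merged weights.
merge 2/39 + 11/78 → 5/26
merge 11/78 + 5/26 → 1/3
merge 8/39 + 8/39 → 16/39
merge 10/39 + 1/3 → 23/39
merge 16/39 + 23/39 → 1
L = 5/26 + 1/3 + 16/39 + 23/39 + 1 = 197/78 ≈ 2.526 bits/symbol.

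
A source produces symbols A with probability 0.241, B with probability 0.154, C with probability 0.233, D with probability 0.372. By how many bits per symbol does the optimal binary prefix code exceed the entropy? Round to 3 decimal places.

Entropy H = −Σ p log₂ p ≈ 1.9308 bits.
Huffman merges: 77/500+233/1000→387/1000; 241/1000+93/250→613/1000; 387/1000+613/1000→1. L = 2 ≈ 2.0000.
L − H = 2.0000 − 1.9308 = 0.069 bits.

0.069 bits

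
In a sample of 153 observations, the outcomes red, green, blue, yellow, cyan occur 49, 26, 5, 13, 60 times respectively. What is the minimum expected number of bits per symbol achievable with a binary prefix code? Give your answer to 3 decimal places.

Probabilities are the counts divided by 153.
Repeatedly combine the two least-probable nodes; the expected code length is the sum of the merged weights.
merge 5/153 + 13/153 → 2/17
merge 2/17 + 26/153 → 44/153
merge 44/153 + 49/153 → 31/51
merge 20/51 + 31/51 → 1
L = 2/17 + 44/153 + 31/51 + 1 = 308/153 ≈ 2.013 bits/symbol.

2.013 bits/symbol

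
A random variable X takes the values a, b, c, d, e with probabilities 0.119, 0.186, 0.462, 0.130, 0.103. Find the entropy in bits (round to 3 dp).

2.052 bits

H = −Σ pᵢ log₂ pᵢ.
−0.119·log₂(0.119) = 0.3654
−0.186·log₂(0.186) = 0.4514
−0.462·log₂(0.462) = 0.5147
−0.130·log₂(0.130) = 0.3826
−0.103·log₂(0.103) = 0.3378
Sum ≈ 2.0519 → 2.052 bits.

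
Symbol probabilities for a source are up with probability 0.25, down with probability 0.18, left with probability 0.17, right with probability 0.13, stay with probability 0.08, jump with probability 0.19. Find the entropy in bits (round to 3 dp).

2.509 bits

H = −Σ pᵢ log₂ pᵢ.
−0.25·log₂(0.25) = 0.5000
−0.18·log₂(0.18) = 0.4453
−0.17·log₂(0.17) = 0.4346
−0.13·log₂(0.13) = 0.3826
−0.08·log₂(0.08) = 0.2915
−0.19·log₂(0.19) = 0.4552
Sum ≈ 2.5093 → 2.509 bits.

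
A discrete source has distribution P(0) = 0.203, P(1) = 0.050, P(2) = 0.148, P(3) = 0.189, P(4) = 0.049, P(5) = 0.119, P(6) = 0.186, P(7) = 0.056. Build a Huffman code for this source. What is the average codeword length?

Repeatedly combine the two least-probable nodes; the expected code length is the sum of the merged weights.
merge 49/1000 + 1/20 → 99/1000
merge 7/125 + 99/1000 → 31/200
merge 119/1000 + 37/250 → 267/1000
merge 31/200 + 93/500 → 341/1000
merge 189/1000 + 203/1000 → 49/125
merge 267/1000 + 341/1000 → 76/125
merge 49/125 + 76/125 → 1
L = 99/1000 + 31/200 + 267/1000 + 341/1000 + 49/125 + 76/125 + 1 = 1431/500 = 2.862 bits/symbol.

2.862 bits/symbol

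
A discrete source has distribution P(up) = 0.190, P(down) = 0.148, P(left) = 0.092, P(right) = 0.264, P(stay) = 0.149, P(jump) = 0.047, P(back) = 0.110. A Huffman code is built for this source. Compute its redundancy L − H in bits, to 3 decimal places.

Entropy H = −Σ p log₂ p ≈ 2.6540 bits.
Huffman merges: 47/1000+23/250→139/1000; 11/100+139/1000→249/1000; 37/250+149/1000→297/1000; 19/100+249/1000→439/1000; 33/125+297/1000→561/1000; 439/1000+561/1000→1. L = 537/200 ≈ 2.6850.
L − H = 2.6850 − 2.6540 = 0.031 bits.

0.031 bits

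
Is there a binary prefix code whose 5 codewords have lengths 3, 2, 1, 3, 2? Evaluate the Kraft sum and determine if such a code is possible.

With common denominator 2^3 = 8: Σ 2^(−ℓᵢ) = 1/8 + 2/8 + 4/8 + 1/8 + 2/8 = 10/8 = 1.25.
Kraft's inequality requires Σ ≤ 1; here Σ = 1.25 > 1, so no such prefix code exists.

1.25; no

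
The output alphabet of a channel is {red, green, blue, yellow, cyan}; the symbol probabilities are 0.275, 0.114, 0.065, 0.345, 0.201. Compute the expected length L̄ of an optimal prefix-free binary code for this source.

2.179 bits/symbol

Repeatedly combine the two least-probable nodes; the expected code length is the sum of the merged weights.
merge 13/200 + 57/500 → 179/1000
merge 179/1000 + 201/1000 → 19/50
merge 11/40 + 69/200 → 31/50
merge 19/50 + 31/50 → 1
L = 179/1000 + 19/50 + 31/50 + 1 = 2179/1000 = 2.179 bits/symbol.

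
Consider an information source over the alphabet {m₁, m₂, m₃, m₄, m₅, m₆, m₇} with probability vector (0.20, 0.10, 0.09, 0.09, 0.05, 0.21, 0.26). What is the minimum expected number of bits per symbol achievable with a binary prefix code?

Repeatedly combine the two least-probable nodes; the expected code length is the sum of the merged weights.
merge 1/20 + 9/100 → 7/50
merge 9/100 + 1/10 → 19/100
merge 7/50 + 19/100 → 33/100
merge 1/5 + 21/100 → 41/100
merge 13/50 + 33/100 → 59/100
merge 41/100 + 59/100 → 1
L = 7/50 + 19/100 + 33/100 + 41/100 + 59/100 + 1 = 133/50 = 2.66 bits/symbol.

2.66 bits/symbol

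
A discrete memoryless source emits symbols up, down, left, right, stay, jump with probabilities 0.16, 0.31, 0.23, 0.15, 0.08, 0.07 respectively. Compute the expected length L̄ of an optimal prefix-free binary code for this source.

2.45 bits/symbol

Repeatedly combine the two least-probable nodes; the expected code length is the sum of the merged weights.
merge 7/100 + 2/25 → 3/20
merge 3/20 + 3/20 → 3/10
merge 4/25 + 23/100 → 39/100
merge 3/10 + 31/100 → 61/100
merge 39/100 + 61/100 → 1
L = 3/20 + 3/10 + 39/100 + 61/100 + 1 = 49/20 = 2.45 bits/symbol.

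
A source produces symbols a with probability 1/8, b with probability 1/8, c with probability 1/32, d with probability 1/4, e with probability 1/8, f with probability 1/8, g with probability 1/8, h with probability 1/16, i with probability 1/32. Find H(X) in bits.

Each probability is a power of 1/2, so log₂(1/p) is an integer.
H = Σ p·log₂(1/p) = 1/8·3 + 1/8·3 + 1/32·5 + 1/4·2 + 1/8·3 + 1/8·3 + 1/8·3 + 1/16·4 + 1/32·5 = 2.9375 bits.

2.9375 bits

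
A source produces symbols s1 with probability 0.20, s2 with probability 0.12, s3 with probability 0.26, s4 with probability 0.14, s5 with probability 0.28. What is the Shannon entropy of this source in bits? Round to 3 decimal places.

H = −Σ pᵢ log₂ pᵢ.
−0.20·log₂(0.20) = 0.4644
−0.12·log₂(0.12) = 0.3671
−0.26·log₂(0.26) = 0.5053
−0.14·log₂(0.14) = 0.3971
−0.28·log₂(0.28) = 0.5142
Sum ≈ 2.2481 → 2.248 bits.

2.248 bits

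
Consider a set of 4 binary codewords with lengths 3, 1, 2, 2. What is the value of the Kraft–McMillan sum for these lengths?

With common denominator 2^3 = 8: Σ 2^(−ℓᵢ) = 1/8 + 4/8 + 2/8 + 2/8 = 9/8 = 1.125.

1.125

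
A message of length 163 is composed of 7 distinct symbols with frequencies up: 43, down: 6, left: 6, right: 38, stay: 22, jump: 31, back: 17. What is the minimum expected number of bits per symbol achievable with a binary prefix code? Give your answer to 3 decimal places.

Probabilities are the counts divided by 163.
Repeatedly combine the two least-probable nodes; the expected code length is the sum of the merged weights.
merge 6/163 + 6/163 → 12/163
merge 12/163 + 17/163 → 29/163
merge 22/163 + 29/163 → 51/163
merge 31/163 + 38/163 → 69/163
merge 43/163 + 51/163 → 94/163
merge 69/163 + 94/163 → 1
L = 12/163 + 29/163 + 51/163 + 69/163 + 94/163 + 1 = 418/163 ≈ 2.564 bits/symbol.

2.564 bits/symbol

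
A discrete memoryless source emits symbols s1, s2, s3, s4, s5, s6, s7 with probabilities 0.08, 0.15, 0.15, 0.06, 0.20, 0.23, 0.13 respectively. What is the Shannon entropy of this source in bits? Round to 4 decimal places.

H = −Σ pᵢ log₂ pᵢ.
−0.08·log₂(0.08) = 0.2915
−0.15·log₂(0.15) = 0.4105
−0.15·log₂(0.15) = 0.4105
−0.06·log₂(0.06) = 0.2435
−0.20·log₂(0.20) = 0.4644
−0.23·log₂(0.23) = 0.4877
−0.13·log₂(0.13) = 0.3826
Sum ≈ 2.6908 → 2.6908 bits.

2.6908 bits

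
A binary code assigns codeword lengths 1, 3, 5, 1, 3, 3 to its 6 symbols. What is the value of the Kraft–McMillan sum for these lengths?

With common denominator 2^5 = 32: Σ 2^(−ℓᵢ) = 16/32 + 4/32 + 1/32 + 16/32 + 4/32 + 4/32 = 45/32 = 1.40625.

1.40625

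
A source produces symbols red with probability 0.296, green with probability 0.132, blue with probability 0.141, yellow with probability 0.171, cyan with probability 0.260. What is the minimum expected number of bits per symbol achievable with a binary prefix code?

Repeatedly combine the two least-probable nodes; the expected code length is the sum of the merged weights.
merge 33/250 + 141/1000 → 273/1000
merge 171/1000 + 13/50 → 431/1000
merge 273/1000 + 37/125 → 569/1000
merge 431/1000 + 569/1000 → 1
L = 273/1000 + 431/1000 + 569/1000 + 1 = 2273/1000 = 2.273 bits/symbol.

2.273 bits/symbol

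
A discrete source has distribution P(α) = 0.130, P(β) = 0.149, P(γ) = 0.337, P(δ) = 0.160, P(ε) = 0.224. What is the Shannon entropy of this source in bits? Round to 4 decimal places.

H = −Σ pᵢ log₂ pᵢ.
−0.130·log₂(0.130) = 0.3826
−0.149·log₂(0.149) = 0.4092
−0.337·log₂(0.337) = 0.5288
−0.160·log₂(0.160) = 0.4230
−0.224·log₂(0.224) = 0.4835
Sum ≈ 2.2272 → 2.2272 bits.

2.2272 bits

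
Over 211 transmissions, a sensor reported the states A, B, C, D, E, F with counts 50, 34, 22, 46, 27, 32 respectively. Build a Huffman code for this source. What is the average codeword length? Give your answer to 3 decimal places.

Probabilities are the counts divided by 211.
Repeatedly combine the two least-probable nodes; the expected code length is the sum of the merged weights.
merge 22/211 + 27/211 → 49/211
merge 32/211 + 34/211 → 66/211
merge 46/211 + 49/211 → 95/211
merge 50/211 + 66/211 → 116/211
merge 95/211 + 116/211 → 1
L = 49/211 + 66/211 + 95/211 + 116/211 + 1 = 537/211 ≈ 2.545 bits/symbol.

2.545 bits/symbol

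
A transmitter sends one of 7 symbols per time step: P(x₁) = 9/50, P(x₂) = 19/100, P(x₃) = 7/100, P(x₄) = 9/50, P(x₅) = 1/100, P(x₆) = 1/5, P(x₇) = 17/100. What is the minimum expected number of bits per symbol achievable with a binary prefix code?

2.69 bits/symbol

Repeatedly combine the two least-probable nodes; the expected code length is the sum of the merged weights.
merge 1/100 + 7/100 → 2/25
merge 2/25 + 17/100 → 1/4
merge 9/50 + 9/50 → 9/25
merge 19/100 + 1/5 → 39/100
merge 1/4 + 9/25 → 61/100
merge 39/100 + 61/100 → 1
L = 2/25 + 1/4 + 9/25 + 39/100 + 61/100 + 1 = 269/100 = 2.69 bits/symbol.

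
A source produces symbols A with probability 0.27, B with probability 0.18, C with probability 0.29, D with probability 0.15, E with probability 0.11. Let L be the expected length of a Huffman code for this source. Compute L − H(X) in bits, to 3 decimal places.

0.026 bits

Entropy H = −Σ p log₂ p ≈ 2.2341 bits.
Huffman merges: 11/100+3/20→13/50; 9/50+13/50→11/25; 27/100+29/100→14/25; 11/25+14/25→1. L = 113/50 ≈ 2.2600.
L − H = 2.2600 − 2.2341 = 0.026 bits.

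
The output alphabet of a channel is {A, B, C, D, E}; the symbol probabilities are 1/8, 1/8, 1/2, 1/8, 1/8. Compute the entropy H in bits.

2 bits

Each probability is a power of 1/2, so log₂(1/p) is an integer.
H = Σ p·log₂(1/p) = 1/8·3 + 1/8·3 + 1/2·1 + 1/8·3 + 1/8·3 = 2 bits.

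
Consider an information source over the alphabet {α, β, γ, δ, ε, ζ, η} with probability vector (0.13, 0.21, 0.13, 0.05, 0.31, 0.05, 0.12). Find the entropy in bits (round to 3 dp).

H = −Σ pᵢ log₂ pᵢ.
−0.13·log₂(0.13) = 0.3826
−0.21·log₂(0.21) = 0.4728
−0.13·log₂(0.13) = 0.3826
−0.05·log₂(0.05) = 0.2161
−0.31·log₂(0.31) = 0.5238
−0.05·log₂(0.05) = 0.2161
−0.12·log₂(0.12) = 0.3671
Sum ≈ 2.5612 → 2.561 bits.

2.561 bits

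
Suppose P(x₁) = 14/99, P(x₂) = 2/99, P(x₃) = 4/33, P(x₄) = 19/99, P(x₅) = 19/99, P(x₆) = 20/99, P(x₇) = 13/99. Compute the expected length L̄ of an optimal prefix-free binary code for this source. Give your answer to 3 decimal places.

2.747 bits/symbol

Repeatedly combine the two least-probable nodes; the expected code length is the sum of the merged weights.
merge 2/99 + 4/33 → 14/99
merge 13/99 + 14/99 → 3/11
merge 14/99 + 19/99 → 1/3
merge 19/99 + 20/99 → 13/33
merge 3/11 + 1/3 → 20/33
merge 13/33 + 20/33 → 1
L = 14/99 + 3/11 + 1/3 + 13/33 + 20/33 + 1 = 272/99 ≈ 2.747 bits/symbol.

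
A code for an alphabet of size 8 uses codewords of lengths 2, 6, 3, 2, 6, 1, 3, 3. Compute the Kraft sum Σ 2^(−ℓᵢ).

With common denominator 2^6 = 64: Σ 2^(−ℓᵢ) = 16/64 + 1/64 + 8/64 + 16/64 + 1/64 + 32/64 + 8/64 + 8/64 = 90/64 = 1.40625.

1.40625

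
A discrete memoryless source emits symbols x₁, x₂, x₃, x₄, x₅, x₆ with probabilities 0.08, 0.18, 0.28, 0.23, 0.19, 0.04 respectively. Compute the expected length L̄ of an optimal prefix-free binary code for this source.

Repeatedly combine the two least-probable nodes; the expected code length is the sum of the merged weights.
merge 1/25 + 2/25 → 3/25
merge 3/25 + 9/50 → 3/10
merge 19/100 + 23/100 → 21/50
merge 7/25 + 3/10 → 29/50
merge 21/50 + 29/50 → 1
L = 3/25 + 3/10 + 21/50 + 29/50 + 1 = 121/50 = 2.42 bits/symbol.

2.42 bits/symbol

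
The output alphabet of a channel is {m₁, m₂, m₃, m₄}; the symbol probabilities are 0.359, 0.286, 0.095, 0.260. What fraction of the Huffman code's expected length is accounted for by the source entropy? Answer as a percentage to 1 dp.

Entropy H = −Σ p log₂ p ≈ 1.8750 bits.
Huffman merges: 19/200+13/50→71/200; 143/500+71/200→641/1000; 359/1000+641/1000→1. L = 499/250 ≈ 1.9960.
Efficiency = H/L = 1.8750/1.9960 = 93.9%.

93.9%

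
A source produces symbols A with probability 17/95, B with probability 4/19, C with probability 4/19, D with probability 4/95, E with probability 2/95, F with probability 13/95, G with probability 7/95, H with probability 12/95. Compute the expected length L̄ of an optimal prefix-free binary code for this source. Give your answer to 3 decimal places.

2.779 bits/symbol

Repeatedly combine the two least-probable nodes; the expected code length is the sum of the merged weights.
merge 2/95 + 4/95 → 6/95
merge 6/95 + 7/95 → 13/95
merge 12/95 + 13/95 → 5/19
merge 13/95 + 17/95 → 6/19
merge 4/19 + 4/19 → 8/19
merge 5/19 + 6/19 → 11/19
merge 8/19 + 11/19 → 1
L = 6/95 + 13/95 + 5/19 + 6/19 + 8/19 + 11/19 + 1 = 264/95 ≈ 2.779 bits/symbol.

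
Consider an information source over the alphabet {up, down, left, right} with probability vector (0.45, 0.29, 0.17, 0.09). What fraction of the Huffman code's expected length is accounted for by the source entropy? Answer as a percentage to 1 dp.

98.5%

Entropy H = −Σ p log₂ p ≈ 1.7835 bits.
Huffman merges: 9/100+17/100→13/50; 13/50+29/100→11/20; 9/20+11/20→1. L = 181/100 ≈ 1.8100.
Efficiency = H/L = 1.7835/1.8100 = 98.5%.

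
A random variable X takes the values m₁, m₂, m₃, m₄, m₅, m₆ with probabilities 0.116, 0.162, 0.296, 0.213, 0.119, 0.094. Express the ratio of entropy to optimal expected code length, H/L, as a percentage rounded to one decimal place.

Entropy H = −Σ p log₂ p ≈ 2.4671 bits.
Huffman merges: 47/500+29/250→21/100; 119/1000+81/500→281/1000; 21/100+213/1000→423/1000; 281/1000+37/125→577/1000; 423/1000+577/1000→1. L = 2491/1000 ≈ 2.4910.
Efficiency = H/L = 2.4671/2.4910 = 99.0%.

99.0%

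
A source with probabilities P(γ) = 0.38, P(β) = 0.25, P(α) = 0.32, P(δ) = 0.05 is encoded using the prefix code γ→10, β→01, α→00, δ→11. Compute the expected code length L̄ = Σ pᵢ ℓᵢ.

2 bits/symbol

L̄ = Σ pᵢ·ℓᵢ = 0.38·2 + 0.25·2 + 0.32·2 + 0.05·2 = 2 bits/symbol.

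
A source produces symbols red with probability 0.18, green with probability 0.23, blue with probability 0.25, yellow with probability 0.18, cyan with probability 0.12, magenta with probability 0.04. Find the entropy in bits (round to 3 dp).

2.431 bits

H = −Σ pᵢ log₂ pᵢ.
−0.18·log₂(0.18) = 0.4453
−0.23·log₂(0.23) = 0.4877
−0.25·log₂(0.25) = 0.5000
−0.18·log₂(0.18) = 0.4453
−0.12·log₂(0.12) = 0.3671
−0.04·log₂(0.04) = 0.1858
Sum ≈ 2.4311 → 2.431 bits.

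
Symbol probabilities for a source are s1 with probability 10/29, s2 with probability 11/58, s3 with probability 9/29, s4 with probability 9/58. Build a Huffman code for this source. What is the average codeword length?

Repeatedly combine the two least-probable nodes; the expected code length is the sum of the merged weights.
merge 9/58 + 11/58 → 10/29
merge 9/29 + 10/29 → 19/29
merge 10/29 + 19/29 → 1
L = 10/29 + 19/29 + 1 = 2 bits/symbol.

2 bits/symbol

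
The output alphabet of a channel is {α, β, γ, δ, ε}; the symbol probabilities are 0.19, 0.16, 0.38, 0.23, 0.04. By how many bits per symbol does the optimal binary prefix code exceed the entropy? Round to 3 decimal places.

Entropy H = −Σ p log₂ p ≈ 2.0821 bits.
Huffman merges: 1/25+4/25→1/5; 19/100+1/5→39/100; 23/100+19/50→61/100; 39/100+61/100→1. L = 11/5 ≈ 2.2000.
L − H = 2.2000 − 2.0821 = 0.118 bits.

0.118 bits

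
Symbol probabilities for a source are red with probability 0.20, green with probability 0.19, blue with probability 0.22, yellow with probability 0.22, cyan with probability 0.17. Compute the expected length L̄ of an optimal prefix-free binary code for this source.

Repeatedly combine the two least-probable nodes; the expected code length is the sum of the merged weights.
merge 17/100 + 19/100 → 9/25
merge 1/5 + 11/50 → 21/50
merge 11/50 + 9/25 → 29/50
merge 21/50 + 29/50 → 1
L = 9/25 + 21/50 + 29/50 + 1 = 59/25 = 2.36 bits/symbol.

2.36 bits/symbol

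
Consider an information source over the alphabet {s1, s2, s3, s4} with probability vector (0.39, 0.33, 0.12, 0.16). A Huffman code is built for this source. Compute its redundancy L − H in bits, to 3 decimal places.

Entropy H = −Σ p log₂ p ≈ 1.8477 bits.
Huffman merges: 3/25+4/25→7/25; 7/25+33/100→61/100; 39/100+61/100→1. L = 189/100 ≈ 1.8900.
L − H = 1.8900 − 1.8477 = 0.042 bits.

0.042 bits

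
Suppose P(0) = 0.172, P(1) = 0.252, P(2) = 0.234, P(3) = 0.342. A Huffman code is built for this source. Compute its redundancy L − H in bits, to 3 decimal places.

0.042 bits

Entropy H = −Σ p log₂ p ≈ 1.9576 bits.
Huffman merges: 43/250+117/500→203/500; 63/250+171/500→297/500; 203/500+297/500→1. L = 2 ≈ 2.0000.
L − H = 2.0000 − 1.9576 = 0.042 bits.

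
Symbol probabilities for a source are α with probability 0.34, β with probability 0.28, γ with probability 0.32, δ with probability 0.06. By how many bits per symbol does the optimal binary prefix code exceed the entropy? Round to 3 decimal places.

0.187 bits

Entropy H = −Σ p log₂ p ≈ 1.8130 bits.
Huffman merges: 3/50+7/25→17/50; 8/25+17/50→33/50; 17/50+33/50→1. L = 2 ≈ 2.0000.
L − H = 2.0000 − 1.8130 = 0.187 bits.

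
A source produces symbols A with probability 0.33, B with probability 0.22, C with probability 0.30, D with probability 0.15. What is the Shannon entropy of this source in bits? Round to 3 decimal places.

H = −Σ pᵢ log₂ pᵢ.
−0.33·log₂(0.33) = 0.5278
−0.22·log₂(0.22) = 0.4806
−0.30·log₂(0.30) = 0.5211
−0.15·log₂(0.15) = 0.4105
Sum ≈ 1.9400 → 1.940 bits.

1.940 bits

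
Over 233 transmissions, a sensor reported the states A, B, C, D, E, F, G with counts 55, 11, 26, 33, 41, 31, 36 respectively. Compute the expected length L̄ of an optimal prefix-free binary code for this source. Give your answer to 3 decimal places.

2.747 bits/symbol

Probabilities are the counts divided by 233.
Repeatedly combine the two least-probable nodes; the expected code length is the sum of the merged weights.
merge 11/233 + 26/233 → 37/233
merge 31/233 + 33/233 → 64/233
merge 36/233 + 37/233 → 73/233
merge 41/233 + 55/233 → 96/233
merge 64/233 + 73/233 → 137/233
merge 96/233 + 137/233 → 1
L = 37/233 + 64/233 + 73/233 + 96/233 + 137/233 + 1 = 640/233 ≈ 2.747 bits/symbol.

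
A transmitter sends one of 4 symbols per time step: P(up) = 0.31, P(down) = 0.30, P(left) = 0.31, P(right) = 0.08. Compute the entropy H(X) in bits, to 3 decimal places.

1.860 bits

H = −Σ pᵢ log₂ pᵢ.
−0.31·log₂(0.31) = 0.5238
−0.30·log₂(0.30) = 0.5211
−0.31·log₂(0.31) = 0.5238
−0.08·log₂(0.08) = 0.2915
Sum ≈ 1.8602 → 1.860 bits.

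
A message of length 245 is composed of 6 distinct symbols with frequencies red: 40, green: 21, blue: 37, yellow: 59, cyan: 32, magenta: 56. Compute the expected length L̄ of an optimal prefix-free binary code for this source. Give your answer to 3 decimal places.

Probabilities are the counts divided by 245.
Repeatedly combine the two least-probable nodes; the expected code length is the sum of the merged weights.
merge 3/35 + 32/245 → 53/245
merge 37/245 + 8/49 → 11/35
merge 53/245 + 8/35 → 109/245
merge 59/245 + 11/35 → 136/245
merge 109/245 + 136/245 → 1
L = 53/245 + 11/35 + 109/245 + 136/245 + 1 = 124/49 ≈ 2.531 bits/symbol.

2.531 bits/symbol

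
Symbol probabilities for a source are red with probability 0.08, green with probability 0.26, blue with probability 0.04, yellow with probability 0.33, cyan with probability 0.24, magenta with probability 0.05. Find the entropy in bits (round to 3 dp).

2.221 bits

H = −Σ pᵢ log₂ pᵢ.
−0.08·log₂(0.08) = 0.2915
−0.26·log₂(0.26) = 0.5053
−0.04·log₂(0.04) = 0.1858
−0.33·log₂(0.33) = 0.5278
−0.24·log₂(0.24) = 0.4941
−0.05·log₂(0.05) = 0.2161
Sum ≈ 2.2206 → 2.221 bits.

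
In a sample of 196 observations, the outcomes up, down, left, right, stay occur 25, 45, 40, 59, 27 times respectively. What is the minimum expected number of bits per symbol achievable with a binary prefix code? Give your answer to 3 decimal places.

Probabilities are the counts divided by 196.
Repeatedly combine the two least-probable nodes; the expected code length is the sum of the merged weights.
merge 25/196 + 27/196 → 13/49
merge 10/49 + 45/196 → 85/196
merge 13/49 + 59/196 → 111/196
merge 85/196 + 111/196 → 1
L = 13/49 + 85/196 + 111/196 + 1 = 111/49 ≈ 2.265 bits/symbol.

2.265 bits/symbol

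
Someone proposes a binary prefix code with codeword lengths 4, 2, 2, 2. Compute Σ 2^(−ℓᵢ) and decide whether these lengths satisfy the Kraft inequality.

With common denominator 2^4 = 16: Σ 2^(−ℓᵢ) = 1/16 + 4/16 + 4/16 + 4/16 = 13/16 = 0.8125.
Kraft's inequality requires Σ ≤ 1; here Σ = 0.8125 ≤ 1, so such a prefix code exists.

0.8125; yes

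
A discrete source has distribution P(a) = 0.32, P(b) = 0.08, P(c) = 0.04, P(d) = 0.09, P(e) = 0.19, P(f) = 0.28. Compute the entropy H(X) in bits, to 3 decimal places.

H = −Σ pᵢ log₂ pᵢ.
−0.32·log₂(0.32) = 0.5260
−0.08·log₂(0.08) = 0.2915
−0.04·log₂(0.04) = 0.1858
−0.09·log₂(0.09) = 0.3127
−0.19·log₂(0.19) = 0.4552
−0.28·log₂(0.28) = 0.5142
Sum ≈ 2.2854 → 2.285 bits.

2.285 bits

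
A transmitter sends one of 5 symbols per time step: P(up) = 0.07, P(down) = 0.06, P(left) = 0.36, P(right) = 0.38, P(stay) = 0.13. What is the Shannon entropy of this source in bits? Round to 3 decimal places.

1.956 bits

H = −Σ pᵢ log₂ pᵢ.
−0.07·log₂(0.07) = 0.2686
−0.06·log₂(0.06) = 0.2435
−0.36·log₂(0.36) = 0.5306
−0.38·log₂(0.38) = 0.5305
−0.13·log₂(0.13) = 0.3826
Sum ≈ 1.9558 → 1.956 bits.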